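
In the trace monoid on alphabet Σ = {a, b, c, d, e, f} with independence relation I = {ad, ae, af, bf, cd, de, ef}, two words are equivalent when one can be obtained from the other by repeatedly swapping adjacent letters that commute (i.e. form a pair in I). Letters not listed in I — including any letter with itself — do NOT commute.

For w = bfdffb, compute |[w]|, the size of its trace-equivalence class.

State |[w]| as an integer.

piece 0:b — minimal
piece 1:f — minimal
piece 2:d rests on {0:b, 1:f}
piece 3:f rests on {2:d}
piece 4:f rests on {3:f}
piece 5:b rests on {2:d}
minimal pieces: {0:b, 1:f}
ways to finish when only these pieces remain (= sum over removing one remaining piece with nothing left below it):
  1 left: {4}→1  {5}→1
  2 left: {3,4}→1  {4,5}→2
  3 left: {3,4,5}→3
  4 left: {2,3,4,5}→3
  placing 0:b first → 3 extensions
  placing 1:f first → 3 extensions
total linear extensions = 6

6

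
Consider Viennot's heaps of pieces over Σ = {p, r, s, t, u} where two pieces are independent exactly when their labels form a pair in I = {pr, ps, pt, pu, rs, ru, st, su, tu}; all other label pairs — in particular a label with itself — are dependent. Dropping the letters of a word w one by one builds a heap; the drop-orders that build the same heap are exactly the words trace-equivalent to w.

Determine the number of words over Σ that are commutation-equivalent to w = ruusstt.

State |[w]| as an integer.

210

drop 0:r onto floor
drop 1:u onto floor
drop 2:u onto {1:u}
drop 3:s onto floor
drop 4:s onto {3:s}
drop 5:t onto {0:r}
drop 6:t onto {5:t}
ground layer = {0:r, 1:u, 3:s}
drop-orders for the pieces not yet dropped (sum over which currently-grounded one goes next):
  1 to go: {2} 1  {4} 1  {6} 1
  2 to go: {1,2} 1  {2,4} 2  {2,6} 2  {3,4} 1  {4,6} 2  {5,6} 1
  3 to go: {0,5,6} 1  {1,2,4} 3  {1,2,6} 3  {2,3,4} 3  {2,4,6} 6  {2,5,6} 3  {3,4,6} 3  {4,5,6} 3
  4 to go: {0,2,5,6} 4  {0,4,5,6} 4  {1,2,3,4} 6  {1,2,4,6} 12  {1,2,5,6} 6  {2,3,4,6} 12  {2,4,5,6} 12  {3,4,5,6} 6
  5 to go: {0,1,2,5,6} 10  {0,2,4,5,6} 20  {0,3,4,5,6} 10  {1,2,3,4,6} 30  {1,2,4,5,6} 30  {2,3,4,5,6} 30
  if 0:r drops first: 90 orders
  if 1:u drops first: 60 orders
  if 3:s drops first: 60 orders
heap linearizations: 210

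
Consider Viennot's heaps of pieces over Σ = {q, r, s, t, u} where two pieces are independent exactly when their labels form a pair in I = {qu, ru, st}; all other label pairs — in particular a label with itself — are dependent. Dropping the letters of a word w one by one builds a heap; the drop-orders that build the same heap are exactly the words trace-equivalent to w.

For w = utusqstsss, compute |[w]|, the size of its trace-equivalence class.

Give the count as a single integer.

drop 0:u onto floor
drop 1:t onto {0:u}
drop 2:u onto {1:t}
drop 3:s onto {2:u}
drop 4:q onto {3:s}
drop 5:s onto {4:q}
drop 6:t onto {4:q}
drop 7:s onto {5:s}
drop 8:s onto {7:s}
drop 9:s onto {8:s}
ground layer = {0:u}
drop-orders for the pieces not yet dropped (sum over which currently-grounded one goes next):
  1 to go: {6} 1  {9} 1
  2 to go: {6,9} 2  {8,9} 1
  3 to go: {6,8,9} 3  {7,8,9} 1
  4 to go: {5,7,8,9} 1  {6,7,8,9} 4
  5 to go: {5,6,7,8,9} 5
  6 to go: {4,5,6,7,8,9} 5
  7 to go: {3,4,5,6,7,8,9} 5
  8 to go: {2,3,4,5,6,7,8,9} 5
  if 0:u drops first: 5 orders

5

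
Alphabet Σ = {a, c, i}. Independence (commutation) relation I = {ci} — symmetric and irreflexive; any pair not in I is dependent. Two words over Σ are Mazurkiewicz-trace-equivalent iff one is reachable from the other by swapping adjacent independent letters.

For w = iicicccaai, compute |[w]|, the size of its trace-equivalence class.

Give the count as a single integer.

#0=i has no predecessor
#1=i depends on [0:i]
#2=c has no predecessor
#3=i depends on [1:i]
#4=c depends on [2:c]
#5=c depends on [4:c]
#6=c depends on [5:c]
#7=a depends on [3:i, 6:c]
#8=a depends on [7:a]
#9=i depends on [8:a]
sources: [0:i, 2:c]
N(rest) = Σ N(rest − s) over sources s of rest; N(one piece) = 1:
  size 1 → [9]=1
  size 2 → [8,9]=1
  size 3 → [7,8,9]=1
  size 4 → [3,7,8,9]=1  [6,7,8,9]=1
  size 5 → [1,3,7,8,9]=1  [3,6,7,8,9]=2  [5,6,7,8,9]=1
  size 6 → [0,1,3,7,8,9]=1  [1,3,6,7,8,9]=3  [3,5,6,7,8,9]=3  [4,5,6,7,8,9]=1
  size 7 → [0,1,3,6,7,8,9]=4  [1,3,5,6,7,8,9]=6  [2,4,5,6,7,8,9]=1  [3,4,5,6,7,8,9]=4
  size 8 → [0,1,3,5,6,7,8,9]=10  [1,3,4,5,6,7,8,9]=10  [2,3,4,5,6,7,8,9]=5
  first=0(i) contributes 15
  first=2(c) contributes 20
|[w]| = 35

35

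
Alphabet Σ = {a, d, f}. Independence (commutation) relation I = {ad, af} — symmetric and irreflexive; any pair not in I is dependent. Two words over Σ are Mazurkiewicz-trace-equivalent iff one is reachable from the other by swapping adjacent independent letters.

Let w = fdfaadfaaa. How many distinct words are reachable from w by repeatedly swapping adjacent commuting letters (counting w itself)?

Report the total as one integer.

#0=f has no predecessor
#1=d depends on [0:f]
#2=f depends on [1:d]
#3=a has no predecessor
#4=a depends on [3:a]
#5=d depends on [2:f]
#6=f depends on [5:d]
#7=a depends on [4:a]
#8=a depends on [7:a]
#9=a depends on [8:a]
sources: [0:f, 3:a]
N(rest) = Σ N(rest − s) over sources s of rest; N(one piece) = 1:
  size 1 → [6]=1  [9]=1
  size 2 → [5,6]=1  [6,9]=2  [8,9]=1
  size 3 → [2,5,6]=1  [5,6,9]=3  [6,8,9]=3  [7,8,9]=1
  size 4 → [1,2,5,6]=1  [2,5,6,9]=4  [4,7,8,9]=1  [5,6,8,9]=6  [6,7,8,9]=4
  size 5 → [0,1,2,5,6]=1  [1,2,5,6,9]=5  [2,5,6,8,9]=10  [3,4,7,8,9]=1  [4,6,7,8,9]=5  [5,6,7,8,9]=10
  size 6 → [0,1,2,5,6,9]=6  [1,2,5,6,8,9]=15  [2,5,6,7,8,9]=20  [3,4,6,7,8,9]=6  [4,5,6,7,8,9]=15
  size 7 → [0,1,2,5,6,8,9]=21  [1,2,5,6,7,8,9]=35  [2,4,5,6,7,8,9]=35  [3,4,5,6,7,8,9]=21
  size 8 → [0,1,2,5,6,7,8,9]=56  [1,2,4,5,6,7,8,9]=70  [2,3,4,5,6,7,8,9]=56
  first=0(f) contributes 126
  first=3(a) contributes 126
|[w]| = 252

252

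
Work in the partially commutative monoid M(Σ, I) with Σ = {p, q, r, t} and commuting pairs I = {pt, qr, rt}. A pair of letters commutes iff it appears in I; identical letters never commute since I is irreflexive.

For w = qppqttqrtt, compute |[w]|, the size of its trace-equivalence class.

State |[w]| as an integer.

7

#0=q has no predecessor
#1=p depends on [0:q]
#2=p depends on [1:p]
#3=q depends on [2:p]
#4=t depends on [3:q]
#5=t depends on [4:t]
#6=q depends on [5:t]
#7=r depends on [2:p]
#8=t depends on [6:q]
#9=t depends on [8:t]
sources: [0:q]
N(rest) = Σ N(rest − s) over sources s of rest; N(one piece) = 1:
  size 1 → [7]=1  [9]=1
  size 2 → [7,9]=2  [8,9]=1
  size 3 → [6,8,9]=1  [7,8,9]=3
  size 4 → [5,6,8,9]=1  [6,7,8,9]=4
  size 5 → [4,5,6,8,9]=1  [5,6,7,8,9]=5
  size 6 → [3,4,5,6,8,9]=1  [4,5,6,7,8,9]=6
  size 7 → [3,4,5,6,7,8,9]=7
  size 8 → [2,3,4,5,6,7,8,9]=7
  first=0(q) contributes 7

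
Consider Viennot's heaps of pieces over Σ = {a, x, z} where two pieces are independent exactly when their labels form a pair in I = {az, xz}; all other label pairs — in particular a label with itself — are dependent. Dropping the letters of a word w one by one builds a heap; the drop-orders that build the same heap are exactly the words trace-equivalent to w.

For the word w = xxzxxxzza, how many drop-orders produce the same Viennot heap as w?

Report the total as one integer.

0(x) covers ∅
1(x) covers 0:x
2(z) covers ∅
3(x) covers 1:x
4(x) covers 3:x
5(x) covers 4:x
6(z) covers 2:z
7(z) covers 6:z
8(a) covers 5:x
floor of heap: 0:x, 2:z
completions by unplaced set U, small U first (add the entries for U minus each lowest piece of U):
  |U|=1: {7}:1  {8}:1
  |U|=2: {5,8}:1  {6,7}:1  {7,8}:2
  |U|=3: {2,6,7}:1  {4,5,8}:1  {5,7,8}:3  {6,7,8}:3
  |U|=4: {2,6,7,8}:4  {3,4,5,8}:1  {4,5,7,8}:4  {5,6,7,8}:6
  |U|=5: {1,3,4,5,8}:1  {2,5,6,7,8}:10  {3,4,5,7,8}:5  {4,5,6,7,8}:10
  |U|=6: {0,1,3,4,5,8}:1  {1,3,4,5,7,8}:6  {2,4,5,6,7,8}:20  {3,4,5,6,7,8}:15
  |U|=7: {0,1,3,4,5,7,8}:7  {1,3,4,5,6,7,8}:21  {2,3,4,5,6,7,8}:35
  start at 0(x): 56
  start at 2(z): 28
sum over floor = 84

84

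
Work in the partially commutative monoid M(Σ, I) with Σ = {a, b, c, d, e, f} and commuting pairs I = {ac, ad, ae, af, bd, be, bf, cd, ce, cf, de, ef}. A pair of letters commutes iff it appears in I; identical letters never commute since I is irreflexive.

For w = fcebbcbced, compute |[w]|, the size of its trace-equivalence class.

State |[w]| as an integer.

#0=f has no predecessor
#1=c has no predecessor
#2=e has no predecessor
#3=b depends on [1:c]
#4=b depends on [3:b]
#5=c depends on [4:b]
#6=b depends on [5:c]
#7=c depends on [6:b]
#8=e depends on [2:e]
#9=d depends on [0:f]
sources: [0:f, 1:c, 2:e]
N(rest) = Σ N(rest − s) over sources s of rest; N(one piece) = 1:
  size 1 → [7]=1  [8]=1  [9]=1
  size 2 → [0,9]=1  [2,8]=1  [6,7]=1  [7,8]=2  [7,9]=2  [8,9]=2
  size 3 → [0,7,9]=3  [0,8,9]=3  [2,7,8]=3  [2,8,9]=3  [5,6,7]=1  [6,7,8]=3  [6,7,9]=3  [7,8,9]=6
  size 4 → [0,2,8,9]=6  [0,6,7,9]=6  [0,7,8,9]=12  [2,6,7,8]=6  [2,7,8,9]=12  [4,5,6,7]=1  [5,6,7,8]=4  [5,6,7,9]=4  [6,7,8,9]=12
  size 5 → [0,2,7,8,9]=30  [0,5,6,7,9]=10  [0,6,7,8,9]=30  [2,5,6,7,8]=10  [2,6,7,8,9]=30  [3,4,5,6,7]=1  [4,5,6,7,8]=5  [4,5,6,7,9]=5  [5,6,7,8,9]=20
  size 6 → [0,2,6,7,8,9]=90  [0,4,5,6,7,9]=15  [0,5,6,7,8,9]=60  [1,3,4,5,6,7]=1  [2,4,5,6,7,8]=15  [2,5,6,7,8,9]=60  [3,4,5,6,7,8]=6  [3,4,5,6,7,9]=6  [4,5,6,7,8,9]=30
  size 7 → [0,2,5,6,7,8,9]=210  [0,3,4,5,6,7,9]=21  [0,4,5,6,7,8,9]=105  [1,3,4,5,6,7,8]=7  [1,3,4,5,6,7,9]=7  [2,3,4,5,6,7,8]=21  [2,4,5,6,7,8,9]=105  [3,4,5,6,7,8,9]=42
  size 8 → [0,1,3,4,5,6,7,9]=28  [0,2,4,5,6,7,8,9]=420  [0,3,4,5,6,7,8,9]=168  [1,2,3,4,5,6,7,8]=28  [1,3,4,5,6,7,8,9]=56  [2,3,4,5,6,7,8,9]=168
  first=0(f) contributes 252
  first=1(c) contributes 756
  first=2(e) contributes 252
|[w]| = 1260

1260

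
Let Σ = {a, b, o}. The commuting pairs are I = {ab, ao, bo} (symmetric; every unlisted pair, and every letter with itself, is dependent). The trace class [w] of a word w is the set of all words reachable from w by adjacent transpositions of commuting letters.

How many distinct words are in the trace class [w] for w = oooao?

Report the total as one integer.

0(o) covers ∅
1(o) covers 0:o
2(o) covers 1:o
3(a) covers ∅
4(o) covers 2:o
floor of heap: 0:o, 3:a
completions by unplaced set U, small U first (add the entries for U minus each lowest piece of U):
  |U|=1: {3}:1  {4}:1
  |U|=2: {2,4}:1  {3,4}:2
  |U|=3: {1,2,4}:1  {2,3,4}:3
  start at 0(o): 4
  start at 3(a): 1
sum over floor = 5

5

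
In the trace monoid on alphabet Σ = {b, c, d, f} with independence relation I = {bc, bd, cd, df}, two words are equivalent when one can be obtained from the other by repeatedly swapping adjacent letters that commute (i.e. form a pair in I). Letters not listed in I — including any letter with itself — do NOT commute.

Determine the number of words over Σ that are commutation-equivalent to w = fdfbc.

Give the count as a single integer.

10

#0=f has no predecessor
#1=d has no predecessor
#2=f depends on [0:f]
#3=b depends on [2:f]
#4=c depends on [2:f]
sources: [0:f, 1:d]
N(rest) = Σ N(rest − s) over sources s of rest; N(one piece) = 1:
  size 1 → [1]=1  [3]=1  [4]=1
  size 2 → [1,3]=2  [1,4]=2  [3,4]=2
  size 3 → [1,3,4]=6  [2,3,4]=2
  first=0(f) contributes 8
  first=1(d) contributes 2
|[w]| = 10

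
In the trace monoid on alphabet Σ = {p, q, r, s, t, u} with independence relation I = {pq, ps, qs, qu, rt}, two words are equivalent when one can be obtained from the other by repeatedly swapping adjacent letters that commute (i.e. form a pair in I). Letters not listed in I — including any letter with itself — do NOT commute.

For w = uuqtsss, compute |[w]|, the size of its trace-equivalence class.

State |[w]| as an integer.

3

0(u) covers ∅
1(u) covers 0:u
2(q) covers ∅
3(t) covers 1:u, 2:q
4(s) covers 3:t
5(s) covers 4:s
6(s) covers 5:s
floor of heap: 0:u, 2:q
completions by unplaced set U, small U first (add the entries for U minus each lowest piece of U):
  |U|=1: {6}:1
  |U|=2: {5,6}:1
  |U|=3: {4,5,6}:1
  |U|=4: {3,4,5,6}:1
  |U|=5: {1,3,4,5,6}:1  {2,3,4,5,6}:1
  start at 0(u): 2
  start at 2(q): 1
sum over floor = 3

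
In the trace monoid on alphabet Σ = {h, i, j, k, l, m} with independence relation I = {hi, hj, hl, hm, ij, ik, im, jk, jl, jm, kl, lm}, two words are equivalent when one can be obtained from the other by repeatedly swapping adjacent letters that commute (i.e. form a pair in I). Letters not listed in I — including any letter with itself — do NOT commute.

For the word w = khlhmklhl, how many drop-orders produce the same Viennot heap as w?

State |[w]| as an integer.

piece 0:k — minimal
piece 1:h rests on {0:k}
piece 2:l — minimal
piece 3:h rests on {1:h}
piece 4:m rests on {0:k}
piece 5:k rests on {3:h, 4:m}
piece 6:l rests on {2:l}
piece 7:h rests on {5:k}
piece 8:l rests on {6:l}
minimal pieces: {0:k, 2:l}
ways to finish when only these pieces remain (= sum over removing one remaining piece with nothing left below it):
  1 left: {7}→1  {8}→1
  2 left: {5,7}→1  {6,8}→1  {7,8}→2
  3 left: {2,6,8}→1  {3,5,7}→1  {4,5,7}→1  {5,7,8}→3  {6,7,8}→3
  4 left: {1,3,5,7}→1  {2,6,7,8}→4  {3,4,5,7}→2  {3,5,7,8}→4  {4,5,7,8}→4  {5,6,7,8}→6
  5 left: {1,3,4,5,7}→3  {1,3,5,7,8}→5  {2,5,6,7,8}→10  {3,4,5,7,8}→10  {3,5,6,7,8}→10  {4,5,6,7,8}→10
  6 left: {0,1,3,4,5,7}→3  {1,3,4,5,7,8}→18  {1,3,5,6,7,8}→15  {2,3,5,6,7,8}→20  {2,4,5,6,7,8}→20  {3,4,5,6,7,8}→30
  7 left: {0,1,3,4,5,7,8}→21  {1,2,3,5,6,7,8}→35  {1,3,4,5,6,7,8}→63  {2,3,4,5,6,7,8}→70
  placing 0:k first → 168 extensions
  placing 2:l first → 84 extensions
total linear extensions = 252

252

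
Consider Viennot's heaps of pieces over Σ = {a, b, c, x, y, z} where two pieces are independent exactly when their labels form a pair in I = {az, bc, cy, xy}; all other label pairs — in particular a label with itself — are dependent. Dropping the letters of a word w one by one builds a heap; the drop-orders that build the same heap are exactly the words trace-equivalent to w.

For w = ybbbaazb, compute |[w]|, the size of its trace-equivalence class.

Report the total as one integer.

drop 0:y onto floor
drop 1:b onto {0:y}
drop 2:b onto {1:b}
drop 3:b onto {2:b}
drop 4:a onto {3:b}
drop 5:a onto {4:a}
drop 6:z onto {3:b}
drop 7:b onto {5:a, 6:z}
ground layer = {0:y}
drop-orders for the pieces not yet dropped (sum over which currently-grounded one goes next):
  1 to go: {7} 1
  2 to go: {5,7} 1  {6,7} 1
  3 to go: {4,5,7} 1  {5,6,7} 2
  4 to go: {4,5,6,7} 3
  5 to go: {3,4,5,6,7} 3
  6 to go: {2,3,4,5,6,7} 3
  if 0:y drops first: 3 orders

3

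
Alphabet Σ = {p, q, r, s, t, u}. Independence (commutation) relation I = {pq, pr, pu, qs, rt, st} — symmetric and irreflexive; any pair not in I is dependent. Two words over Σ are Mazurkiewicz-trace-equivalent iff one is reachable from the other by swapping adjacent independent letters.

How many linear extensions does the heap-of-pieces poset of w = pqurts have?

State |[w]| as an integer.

piece 0:p — minimal
piece 1:q — minimal
piece 2:u rests on {1:q}
piece 3:r rests on {2:u}
piece 4:t rests on {0:p, 2:u}
piece 5:s rests on {0:p, 3:r}
minimal pieces: {0:p, 1:q}
ways to finish when only these pieces remain (= sum over removing one remaining piece with nothing left below it):
  1 left: {4}→1  {5}→1
  2 left: {3,5}→1  {4,5}→2
  3 left: {0,4,5}→2  {3,4,5}→3
  4 left: {0,3,4,5}→5  {2,3,4,5}→3
  placing 0:p first → 3 extensions
  placing 1:q first → 8 extensions
total linear extensions = 11

11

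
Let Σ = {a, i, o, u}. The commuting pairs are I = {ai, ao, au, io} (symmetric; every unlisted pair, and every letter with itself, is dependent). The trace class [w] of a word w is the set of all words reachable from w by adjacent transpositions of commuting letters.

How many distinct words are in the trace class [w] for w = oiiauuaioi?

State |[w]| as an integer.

drop 0:o onto floor
drop 1:i onto floor
drop 2:i onto {1:i}
drop 3:a onto floor
drop 4:u onto {0:o, 2:i}
drop 5:u onto {4:u}
drop 6:a onto {3:a}
drop 7:i onto {5:u}
drop 8:o onto {5:u}
drop 9:i onto {7:i}
ground layer = {0:o, 1:i, 3:a}
drop-orders for the pieces not yet dropped (sum over which currently-grounded one goes next):
  1 to go: {6} 1  {8} 1  {9} 1
  2 to go: {3,6} 1  {6,8} 2  {6,9} 2  {7,9} 1  {8,9} 2
  3 to go: {3,6,8} 3  {3,6,9} 3  {6,7,9} 3  {6,8,9} 6  {7,8,9} 3
  4 to go: {3,6,7,9} 6  {3,6,8,9} 12  {5,7,8,9} 3  {6,7,8,9} 12
  5 to go: {3,6,7,8,9} 30  {4,5,7,8,9} 3  {5,6,7,8,9} 15
  6 to go: {0,4,5,7,8,9} 3  {2,4,5,7,8,9} 3  {3,5,6,7,8,9} 45  {4,5,6,7,8,9} 18
  7 to go: {0,2,4,5,7,8,9} 6  {0,4,5,6,7,8,9} 21  {1,2,4,5,7,8,9} 3  {2,4,5,6,7,8,9} 21  {3,4,5,6,7,8,9} 63
  8 to go: {0,1,2,4,5,7,8,9} 9  {0,2,4,5,6,7,8,9} 48  {0,3,4,5,6,7,8,9} 84  {1,2,4,5,6,7,8,9} 24  {2,3,4,5,6,7,8,9} 84
  if 0:o drops first: 108 orders
  if 1:i drops first: 216 orders
  if 3:a drops first: 81 orders
heap linearizations: 405

405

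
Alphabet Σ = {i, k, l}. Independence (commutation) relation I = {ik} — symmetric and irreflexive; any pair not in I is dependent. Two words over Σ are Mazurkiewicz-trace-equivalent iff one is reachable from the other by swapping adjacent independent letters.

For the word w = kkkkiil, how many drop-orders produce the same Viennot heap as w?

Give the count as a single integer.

15

piece 0:k — minimal
piece 1:k rests on {0:k}
piece 2:k rests on {1:k}
piece 3:k rests on {2:k}
piece 4:i — minimal
piece 5:i rests on {4:i}
piece 6:l rests on {3:k, 5:i}
minimal pieces: {0:k, 4:i}
ways to finish when only these pieces remain (= sum over removing one remaining piece with nothing left below it):
  1 left: {6}→1
  2 left: {3,6}→1  {5,6}→1
  3 left: {2,3,6}→1  {3,5,6}→2  {4,5,6}→1
  4 left: {1,2,3,6}→1  {2,3,5,6}→3  {3,4,5,6}→3
  5 left: {0,1,2,3,6}→1  {1,2,3,5,6}→4  {2,3,4,5,6}→6
  placing 0:k first → 10 extensions
  placing 4:i first → 5 extensions
total linear extensions = 15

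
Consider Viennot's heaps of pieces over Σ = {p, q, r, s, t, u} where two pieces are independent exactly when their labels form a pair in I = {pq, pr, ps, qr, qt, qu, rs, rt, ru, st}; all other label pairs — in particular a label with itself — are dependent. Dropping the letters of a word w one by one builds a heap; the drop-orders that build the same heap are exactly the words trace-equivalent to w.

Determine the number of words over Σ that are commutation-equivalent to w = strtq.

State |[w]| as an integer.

piece 0:s — minimal
piece 1:t — minimal
piece 2:r — minimal
piece 3:t rests on {1:t}
piece 4:q rests on {0:s}
minimal pieces: {0:s, 1:t, 2:r}
ways to finish when only these pieces remain (= sum over removing one remaining piece with nothing left below it):
  1 left: {2}→1  {3}→1  {4}→1
  2 left: {0,4}→1  {1,3}→1  {2,3}→2  {2,4}→2  {3,4}→2
  3 left: {0,2,4}→3  {0,3,4}→3  {1,2,3}→3  {1,3,4}→3  {2,3,4}→6
  placing 0:s first → 12 extensions
  placing 1:t first → 12 extensions
  placing 2:r first → 6 extensions
total linear extensions = 30

30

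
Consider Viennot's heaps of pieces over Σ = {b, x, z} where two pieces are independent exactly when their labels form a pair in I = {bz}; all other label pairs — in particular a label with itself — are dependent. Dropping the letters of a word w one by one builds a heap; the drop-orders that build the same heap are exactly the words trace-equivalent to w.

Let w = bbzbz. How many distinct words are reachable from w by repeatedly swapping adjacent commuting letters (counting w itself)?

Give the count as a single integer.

0(b) covers ∅
1(b) covers 0:b
2(z) covers ∅
3(b) covers 1:b
4(z) covers 2:z
floor of heap: 0:b, 2:z
completions by unplaced set U, small U first (add the entries for U minus each lowest piece of U):
  |U|=1: {3}:1  {4}:1
  |U|=2: {1,3}:1  {2,4}:1  {3,4}:2
  |U|=3: {0,1,3}:1  {1,3,4}:3  {2,3,4}:3
  start at 0(b): 6
  start at 2(z): 4
sum over floor = 10

10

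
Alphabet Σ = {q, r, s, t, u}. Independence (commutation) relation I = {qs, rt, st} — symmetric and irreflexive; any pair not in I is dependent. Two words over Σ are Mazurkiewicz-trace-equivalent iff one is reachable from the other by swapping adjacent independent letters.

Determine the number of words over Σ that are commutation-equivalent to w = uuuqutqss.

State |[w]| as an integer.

drop 0:u onto floor
drop 1:u onto {0:u}
drop 2:u onto {1:u}
drop 3:q onto {2:u}
drop 4:u onto {3:q}
drop 5:t onto {4:u}
drop 6:q onto {5:t}
drop 7:s onto {4:u}
drop 8:s onto {7:s}
ground layer = {0:u}
drop-orders for the pieces not yet dropped (sum over which currently-grounded one goes next):
  1 to go: {6} 1  {8} 1
  2 to go: {5,6} 1  {6,8} 2  {7,8} 1
  3 to go: {5,6,8} 3  {6,7,8} 3
  4 to go: {5,6,7,8} 6
  5 to go: {4,5,6,7,8} 6
  6 to go: {3,4,5,6,7,8} 6
  7 to go: {2,3,4,5,6,7,8} 6
  if 0:u drops first: 6 orders

6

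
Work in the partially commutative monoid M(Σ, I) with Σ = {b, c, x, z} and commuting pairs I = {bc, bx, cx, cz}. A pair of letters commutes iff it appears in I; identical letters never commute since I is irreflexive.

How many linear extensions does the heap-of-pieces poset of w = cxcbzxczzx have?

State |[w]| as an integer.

#0=c has no predecessor
#1=x has no predecessor
#2=c depends on [0:c]
#3=b has no predecessor
#4=z depends on [1:x, 3:b]
#5=x depends on [4:z]
#6=c depends on [2:c]
#7=z depends on [5:x]
#8=z depends on [7:z]
#9=x depends on [8:z]
sources: [0:c, 1:x, 3:b]
N(rest) = Σ N(rest − s) over sources s of rest; N(one piece) = 1:
  size 1 → [6]=1  [9]=1
  size 2 → [2,6]=1  [6,9]=2  [8,9]=1
  size 3 → [0,2,6]=1  [2,6,9]=3  [6,8,9]=3  [7,8,9]=1
  size 4 → [0,2,6,9]=4  [2,6,8,9]=6  [5,7,8,9]=1  [6,7,8,9]=4
  size 5 → [0,2,6,8,9]=10  [2,6,7,8,9]=10  [4,5,7,8,9]=1  [5,6,7,8,9]=5
  size 6 → [0,2,6,7,8,9]=20  [1,4,5,7,8,9]=1  [2,5,6,7,8,9]=15  [3,4,5,7,8,9]=1  [4,5,6,7,8,9]=6
  size 7 → [0,2,5,6,7,8,9]=35  [1,3,4,5,7,8,9]=2  [1,4,5,6,7,8,9]=7  [2,4,5,6,7,8,9]=21  [3,4,5,6,7,8,9]=7
  size 8 → [0,2,4,5,6,7,8,9]=56  [1,2,4,5,6,7,8,9]=28  [1,3,4,5,6,7,8,9]=16  [2,3,4,5,6,7,8,9]=28
  first=0(c) contributes 72
  first=1(x) contributes 84
  first=3(b) contributes 84
|[w]| = 240

240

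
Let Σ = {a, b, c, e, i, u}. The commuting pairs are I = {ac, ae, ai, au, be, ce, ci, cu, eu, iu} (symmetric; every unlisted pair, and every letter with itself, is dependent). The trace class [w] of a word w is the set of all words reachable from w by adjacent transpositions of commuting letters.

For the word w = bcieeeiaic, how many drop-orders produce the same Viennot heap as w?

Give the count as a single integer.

252

drop 0:b onto floor
drop 1:c onto {0:b}
drop 2:i onto {0:b}
drop 3:e onto {2:i}
drop 4:e onto {3:e}
drop 5:e onto {4:e}
drop 6:i onto {5:e}
drop 7:a onto {0:b}
drop 8:i onto {6:i}
drop 9:c onto {1:c}
ground layer = {0:b}
drop-orders for the pieces not yet dropped (sum over which currently-grounded one goes next):
  1 to go: {7} 1  {8} 1  {9} 1
  2 to go: {1,9} 1  {6,8} 1  {7,8} 2  {7,9} 2  {8,9} 2
  3 to go: {1,7,9} 3  {1,8,9} 3  {5,6,8} 1  {6,7,8} 3  {6,8,9} 3  {7,8,9} 6
  4 to go: {1,6,8,9} 6  {1,7,8,9} 12  {4,5,6,8} 1  {5,6,7,8} 4  {5,6,8,9} 4  {6,7,8,9} 12
  5 to go: {1,5,6,8,9} 10  {1,6,7,8,9} 30  {3,4,5,6,8} 1  {4,5,6,7,8} 5  {4,5,6,8,9} 5  {5,6,7,8,9} 20
  6 to go: {1,4,5,6,8,9} 15  {1,5,6,7,8,9} 60  {2,3,4,5,6,8} 1  {3,4,5,6,7,8} 6  {3,4,5,6,8,9} 6  {4,5,6,7,8,9} 30
  7 to go: {1,3,4,5,6,8,9} 21  {1,4,5,6,7,8,9} 105  {2,3,4,5,6,7,8} 7  {2,3,4,5,6,8,9} 7  {3,4,5,6,7,8,9} 42
  8 to go: {1,2,3,4,5,6,8,9} 28  {1,3,4,5,6,7,8,9} 168  {2,3,4,5,6,7,8,9} 56
  if 0:b drops first: 252 orders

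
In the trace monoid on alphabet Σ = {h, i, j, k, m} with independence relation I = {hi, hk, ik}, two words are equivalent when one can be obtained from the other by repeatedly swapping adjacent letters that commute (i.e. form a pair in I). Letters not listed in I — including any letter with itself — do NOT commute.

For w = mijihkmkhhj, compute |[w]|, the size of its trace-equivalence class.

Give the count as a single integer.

18

#0=m has no predecessor
#1=i depends on [0:m]
#2=j depends on [1:i]
#3=i depends on [2:j]
#4=h depends on [2:j]
#5=k depends on [2:j]
#6=m depends on [3:i, 4:h, 5:k]
#7=k depends on [6:m]
#8=h depends on [6:m]
#9=h depends on [8:h]
#10=j depends on [7:k, 9:h]
sources: [0:m]
N(rest) = Σ N(rest − s) over sources s of rest; N(one piece) = 1:
  size 1 → [10]=1
  size 2 → [7,10]=1  [9,10]=1
  size 3 → [7,9,10]=2  [8,9,10]=1
  size 4 → [7,8,9,10]=3
  size 5 → [6,7,8,9,10]=3
  size 6 → [3,6,7,8,9,10]=3  [4,6,7,8,9,10]=3  [5,6,7,8,9,10]=3
  size 7 → [3,4,6,7,8,9,10]=6  [3,5,6,7,8,9,10]=6  [4,5,6,7,8,9,10]=6
  size 8 → [3,4,5,6,7,8,9,10]=18
  size 9 → [2,3,4,5,6,7,8,9,10]=18
  first=0(m) contributes 18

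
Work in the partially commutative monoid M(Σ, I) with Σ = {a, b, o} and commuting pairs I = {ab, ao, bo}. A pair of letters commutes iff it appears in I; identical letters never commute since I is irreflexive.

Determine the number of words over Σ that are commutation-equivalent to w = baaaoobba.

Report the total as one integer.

#0=b has no predecessor
#1=a has no predecessor
#2=a depends on [1:a]
#3=a depends on [2:a]
#4=o has no predecessor
#5=o depends on [4:o]
#6=b depends on [0:b]
#7=b depends on [6:b]
#8=a depends on [3:a]
sources: [0:b, 1:a, 4:o]
N(rest) = Σ N(rest − s) over sources s of rest; N(one piece) = 1:
  size 1 → [5]=1  [7]=1  [8]=1
  size 2 → [3,8]=1  [4,5]=1  [5,7]=2  [5,8]=2  [6,7]=1  [7,8]=2
  size 3 → [0,6,7]=1  [2,3,8]=1  [3,5,8]=3  [3,7,8]=3  [4,5,7]=3  [4,5,8]=3  [5,6,7]=3  [5,7,8]=6  [6,7,8]=3
  size 4 → [0,5,6,7]=4  [0,6,7,8]=4  [1,2,3,8]=1  [2,3,5,8]=4  [2,3,7,8]=4  [3,4,5,8]=6  [3,5,7,8]=12  [3,6,7,8]=6  [4,5,6,7]=6  [4,5,7,8]=12  [5,6,7,8]=12
  size 5 → [0,3,6,7,8]=10  [0,4,5,6,7]=10  [0,5,6,7,8]=20  [1,2,3,5,8]=5  [1,2,3,7,8]=5  [2,3,4,5,8]=10  [2,3,5,7,8]=20  [2,3,6,7,8]=10  [3,4,5,7,8]=30  [3,5,6,7,8]=30  [4,5,6,7,8]=30
  size 6 → [0,2,3,6,7,8]=20  [0,3,5,6,7,8]=60  [0,4,5,6,7,8]=60  [1,2,3,4,5,8]=15  [1,2,3,5,7,8]=30  [1,2,3,6,7,8]=15  [2,3,4,5,7,8]=60  [2,3,5,6,7,8]=60  [3,4,5,6,7,8]=90
  size 7 → [0,1,2,3,6,7,8]=35  [0,2,3,5,6,7,8]=140  [0,3,4,5,6,7,8]=210  [1,2,3,4,5,7,8]=105  [1,2,3,5,6,7,8]=105  [2,3,4,5,6,7,8]=210
  first=0(b) contributes 420
  first=1(a) contributes 560
  first=4(o) contributes 280
|[w]| = 1260

1260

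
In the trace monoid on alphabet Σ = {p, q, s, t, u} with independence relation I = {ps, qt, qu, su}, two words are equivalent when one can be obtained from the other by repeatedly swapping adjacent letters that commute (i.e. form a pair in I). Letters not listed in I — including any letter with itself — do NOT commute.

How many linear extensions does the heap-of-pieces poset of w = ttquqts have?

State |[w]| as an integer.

0(t) covers ∅
1(t) covers 0:t
2(q) covers ∅
3(u) covers 1:t
4(q) covers 2:q
5(t) covers 3:u
6(s) covers 4:q, 5:t
floor of heap: 0:t, 2:q
completions by unplaced set U, small U first (add the entries for U minus each lowest piece of U):
  |U|=1: {6}:1
  |U|=2: {4,6}:1  {5,6}:1
  |U|=3: {2,4,6}:1  {3,5,6}:1  {4,5,6}:2
  |U|=4: {1,3,5,6}:1  {2,4,5,6}:3  {3,4,5,6}:3
  |U|=5: {0,1,3,5,6}:1  {1,3,4,5,6}:4  {2,3,4,5,6}:6
  start at 0(t): 10
  start at 2(q): 5
sum over floor = 15

15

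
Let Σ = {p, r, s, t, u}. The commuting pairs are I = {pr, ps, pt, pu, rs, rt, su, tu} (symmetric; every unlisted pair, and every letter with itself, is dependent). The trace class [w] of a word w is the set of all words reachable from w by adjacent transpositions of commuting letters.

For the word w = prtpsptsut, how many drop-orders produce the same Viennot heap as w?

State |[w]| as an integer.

2520

#0=p has no predecessor
#1=r has no predecessor
#2=t has no predecessor
#3=p depends on [0:p]
#4=s depends on [2:t]
#5=p depends on [3:p]
#6=t depends on [4:s]
#7=s depends on [6:t]
#8=u depends on [1:r]
#9=t depends on [7:s]
sources: [0:p, 1:r, 2:t]
N(rest) = Σ N(rest − s) over sources s of rest; N(one piece) = 1:
  size 1 → [5]=1  [8]=1  [9]=1
  size 2 → [1,8]=1  [3,5]=1  [5,8]=2  [5,9]=2  [7,9]=1  [8,9]=2
  size 3 → [0,3,5]=1  [1,5,8]=3  [1,8,9]=3  [3,5,8]=3  [3,5,9]=3  [5,7,9]=3  [5,8,9]=6  [6,7,9]=1  [7,8,9]=3
  size 4 → [0,3,5,8]=4  [0,3,5,9]=4  [1,3,5,8]=6  [1,5,8,9]=12  [1,7,8,9]=6  [3,5,7,9]=6  [3,5,8,9]=12  [4,6,7,9]=1  [5,6,7,9]=4  [5,7,8,9]=12  [6,7,8,9]=4
  size 5 → [0,1,3,5,8]=10  [0,3,5,7,9]=10  [0,3,5,8,9]=20  [1,3,5,8,9]=30  [1,5,7,8,9]=30  [1,6,7,8,9]=10  [2,4,6,7,9]=1  [3,5,6,7,9]=10  [3,5,7,8,9]=30  [4,5,6,7,9]=5  [4,6,7,8,9]=5  [5,6,7,8,9]=20
  size 6 → [0,1,3,5,8,9]=60  [0,3,5,6,7,9]=20  [0,3,5,7,8,9]=60  [1,3,5,7,8,9]=90  [1,4,6,7,8,9]=15  [1,5,6,7,8,9]=60  [2,4,5,6,7,9]=6  [2,4,6,7,8,9]=6  [3,4,5,6,7,9]=15  [3,5,6,7,8,9]=60  [4,5,6,7,8,9]=30
  size 7 → [0,1,3,5,7,8,9]=210  [0,3,4,5,6,7,9]=35  [0,3,5,6,7,8,9]=140  [1,2,4,6,7,8,9]=21  [1,3,5,6,7,8,9]=210  [1,4,5,6,7,8,9]=105  [2,3,4,5,6,7,9]=21  [2,4,5,6,7,8,9]=42  [3,4,5,6,7,8,9]=105
  size 8 → [0,1,3,5,6,7,8,9]=560  [0,2,3,4,5,6,7,9]=56  [0,3,4,5,6,7,8,9]=280  [1,2,4,5,6,7,8,9]=168  [1,3,4,5,6,7,8,9]=420  [2,3,4,5,6,7,8,9]=168
  first=0(p) contributes 756
  first=1(r) contributes 504
  first=2(t) contributes 1260
|[w]| = 2520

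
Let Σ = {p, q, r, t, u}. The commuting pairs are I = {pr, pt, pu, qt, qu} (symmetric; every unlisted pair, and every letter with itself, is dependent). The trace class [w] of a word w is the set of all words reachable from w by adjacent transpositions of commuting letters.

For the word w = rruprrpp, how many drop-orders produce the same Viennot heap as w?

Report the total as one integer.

56

piece 0:r — minimal
piece 1:r rests on {0:r}
piece 2:u rests on {1:r}
piece 3:p — minimal
piece 4:r rests on {2:u}
piece 5:r rests on {4:r}
piece 6:p rests on {3:p}
piece 7:p rests on {6:p}
minimal pieces: {0:r, 3:p}
ways to finish when only these pieces remain (= sum over removing one remaining piece with nothing left below it):
  1 left: {5}→1  {7}→1
  2 left: {4,5}→1  {5,7}→2  {6,7}→1
  3 left: {2,4,5}→1  {3,6,7}→1  {4,5,7}→3  {5,6,7}→3
  4 left: {1,2,4,5}→1  {2,4,5,7}→4  {3,5,6,7}→4  {4,5,6,7}→6
  5 left: {0,1,2,4,5}→1  {1,2,4,5,7}→5  {2,4,5,6,7}→10  {3,4,5,6,7}→10
  6 left: {0,1,2,4,5,7}→6  {1,2,4,5,6,7}→15  {2,3,4,5,6,7}→20
  placing 0:r first → 35 extensions
  placing 3:p first → 21 extensions
total linear extensions = 56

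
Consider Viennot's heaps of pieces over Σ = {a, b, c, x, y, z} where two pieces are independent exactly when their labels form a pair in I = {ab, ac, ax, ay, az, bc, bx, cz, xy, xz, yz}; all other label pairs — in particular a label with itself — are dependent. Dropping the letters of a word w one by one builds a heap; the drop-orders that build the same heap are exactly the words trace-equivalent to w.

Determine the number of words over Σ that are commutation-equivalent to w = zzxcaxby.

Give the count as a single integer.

240

piece 0:z — minimal
piece 1:z rests on {0:z}
piece 2:x — minimal
piece 3:c rests on {2:x}
piece 4:a — minimal
piece 5:x rests on {3:c}
piece 6:b rests on {1:z}
piece 7:y rests on {3:c, 6:b}
minimal pieces: {0:z, 2:x, 4:a}
ways to finish when only these pieces remain (= sum over removing one remaining piece with nothing left below it):
  1 left: {4}→1  {5}→1  {7}→1
  2 left: {4,5}→2  {4,7}→2  {5,7}→2  {6,7}→1
  3 left: {1,6,7}→1  {3,5,7}→2  {4,5,7}→6  {4,6,7}→3  {5,6,7}→3
  4 left: {0,1,6,7}→1  {1,4,6,7}→4  {1,5,6,7}→4  {2,3,5,7}→2  {3,4,5,7}→8  {3,5,6,7}→5  {4,5,6,7}→12
  5 left: {0,1,4,6,7}→5  {0,1,5,6,7}→5  {1,3,5,6,7}→9  {1,4,5,6,7}→20  {2,3,4,5,7}→10  {2,3,5,6,7}→7  {3,4,5,6,7}→25
  6 left: {0,1,3,5,6,7}→14  {0,1,4,5,6,7}→30  {1,2,3,5,6,7}→16  {1,3,4,5,6,7}→54  {2,3,4,5,6,7}→42
  placing 0:z first → 112 extensions
  placing 2:x first → 98 extensions
  placing 4:a first → 30 extensions
total linear extensions = 240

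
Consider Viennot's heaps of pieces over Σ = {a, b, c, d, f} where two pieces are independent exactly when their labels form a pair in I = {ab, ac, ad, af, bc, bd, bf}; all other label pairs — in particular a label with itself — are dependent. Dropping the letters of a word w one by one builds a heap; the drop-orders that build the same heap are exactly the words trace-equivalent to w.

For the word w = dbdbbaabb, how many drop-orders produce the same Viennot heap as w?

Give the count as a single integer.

drop 0:d onto floor
drop 1:b onto floor
drop 2:d onto {0:d}
drop 3:b onto {1:b}
drop 4:b onto {3:b}
drop 5:a onto floor
drop 6:a onto {5:a}
drop 7:b onto {4:b}
drop 8:b onto {7:b}
ground layer = {0:d, 1:b, 5:a}
drop-orders for the pieces not yet dropped (sum over which currently-grounded one goes next):
  1 to go: {2} 1  {6} 1  {8} 1
  2 to go: {0,2} 1  {2,6} 2  {2,8} 2  {5,6} 1  {6,8} 2  {7,8} 1
  3 to go: {0,2,6} 3  {0,2,8} 3  {2,5,6} 3  {2,6,8} 6  {2,7,8} 3  {4,7,8} 1  {5,6,8} 3  {6,7,8} 3
  4 to go: {0,2,5,6} 6  {0,2,6,8} 12  {0,2,7,8} 6  {2,4,7,8} 4  {2,5,6,8} 12  {2,6,7,8} 12  {3,4,7,8} 1  {4,6,7,8} 4  {5,6,7,8} 6
  5 to go: {0,2,4,7,8} 10  {0,2,5,6,8} 30  {0,2,6,7,8} 30  {1,3,4,7,8} 1  {2,3,4,7,8} 5  {2,4,6,7,8} 20  {2,5,6,7,8} 30  {3,4,6,7,8} 5  {4,5,6,7,8} 10
  6 to go: {0,2,3,4,7,8} 15  {0,2,4,6,7,8} 60  {0,2,5,6,7,8} 90  {1,2,3,4,7,8} 6  {1,3,4,6,7,8} 6  {2,3,4,6,7,8} 30  {2,4,5,6,7,8} 60  {3,4,5,6,7,8} 15
  7 to go: {0,1,2,3,4,7,8} 21  {0,2,3,4,6,7,8} 105  {0,2,4,5,6,7,8} 210  {1,2,3,4,6,7,8} 42  {1,3,4,5,6,7,8} 21  {2,3,4,5,6,7,8} 105
  if 0:d drops first: 168 orders
  if 1:b drops first: 420 orders
  if 5:a drops first: 168 orders
heap linearizations: 756

756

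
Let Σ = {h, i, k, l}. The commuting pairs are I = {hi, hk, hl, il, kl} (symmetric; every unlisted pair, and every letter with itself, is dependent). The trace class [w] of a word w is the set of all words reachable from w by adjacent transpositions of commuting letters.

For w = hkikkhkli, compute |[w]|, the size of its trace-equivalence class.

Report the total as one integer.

252

piece 0:h — minimal
piece 1:k — minimal
piece 2:i rests on {1:k}
piece 3:k rests on {2:i}
piece 4:k rests on {3:k}
piece 5:h rests on {0:h}
piece 6:k rests on {4:k}
piece 7:l — minimal
piece 8:i rests on {6:k}
minimal pieces: {0:h, 1:k, 7:l}
ways to finish when only these pieces remain (= sum over removing one remaining piece with nothing left below it):
  1 left: {5}→1  {7}→1  {8}→1
  2 left: {0,5}→1  {5,7}→2  {5,8}→2  {6,8}→1  {7,8}→2
  3 left: {0,5,7}→3  {0,5,8}→3  {4,6,8}→1  {5,6,8}→3  {5,7,8}→6  {6,7,8}→3
  4 left: {0,5,6,8}→6  {0,5,7,8}→12  {3,4,6,8}→1  {4,5,6,8}→4  {4,6,7,8}→4  {5,6,7,8}→12
  5 left: {0,4,5,6,8}→10  {0,5,6,7,8}→30  {2,3,4,6,8}→1  {3,4,5,6,8}→5  {3,4,6,7,8}→5  {4,5,6,7,8}→20
  6 left: {0,3,4,5,6,8}→15  {0,4,5,6,7,8}→60  {1,2,3,4,6,8}→1  {2,3,4,5,6,8}→6  {2,3,4,6,7,8}→6  {3,4,5,6,7,8}→30
  7 left: {0,2,3,4,5,6,8}→21  {0,3,4,5,6,7,8}→105  {1,2,3,4,5,6,8}→7  {1,2,3,4,6,7,8}→7  {2,3,4,5,6,7,8}→42
  placing 0:h first → 56 extensions
  placing 1:k first → 168 extensions
  placing 7:l first → 28 extensions
total linear extensions = 252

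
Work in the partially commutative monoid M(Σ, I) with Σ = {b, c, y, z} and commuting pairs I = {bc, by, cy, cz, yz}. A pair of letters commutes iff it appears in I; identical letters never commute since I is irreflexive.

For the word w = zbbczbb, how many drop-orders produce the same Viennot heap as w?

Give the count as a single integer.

drop 0:z onto floor
drop 1:b onto {0:z}
drop 2:b onto {1:b}
drop 3:c onto floor
drop 4:z onto {2:b}
drop 5:b onto {4:z}
drop 6:b onto {5:b}
ground layer = {0:z, 3:c}
drop-orders for the pieces not yet dropped (sum over which currently-grounded one goes next):
  1 to go: {3} 1  {6} 1
  2 to go: {3,6} 2  {5,6} 1
  3 to go: {3,5,6} 3  {4,5,6} 1
  4 to go: {2,4,5,6} 1  {3,4,5,6} 4
  5 to go: {1,2,4,5,6} 1  {2,3,4,5,6} 5
  if 0:z drops first: 6 orders
  if 3:c drops first: 1 orders
heap linearizations: 7

7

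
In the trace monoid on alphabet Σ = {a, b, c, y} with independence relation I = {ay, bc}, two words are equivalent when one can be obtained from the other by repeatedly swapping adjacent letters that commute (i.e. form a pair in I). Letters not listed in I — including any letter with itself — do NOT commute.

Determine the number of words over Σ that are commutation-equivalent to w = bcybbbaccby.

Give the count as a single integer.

6

0(b) covers ∅
1(c) covers ∅
2(y) covers 0:b, 1:c
3(b) covers 2:y
4(b) covers 3:b
5(b) covers 4:b
6(a) covers 5:b
7(c) covers 6:a
8(c) covers 7:c
9(b) covers 6:a
10(y) covers 8:c, 9:b
floor of heap: 0:b, 1:c
completions by unplaced set U, small U first (add the entries for U minus each lowest piece of U):
  |U|=1: {10}:1
  |U|=2: {8,10}:1  {9,10}:1
  |U|=3: {7,8,10}:1  {8,9,10}:2
  |U|=4: {7,8,9,10}:3
  |U|=5: {6,7,8,9,10}:3
  |U|=6: {5,6,7,8,9,10}:3
  |U|=7: {4,5,6,7,8,9,10}:3
  |U|=8: {3,4,5,6,7,8,9,10}:3
  |U|=9: {2,3,4,5,6,7,8,9,10}:3
  start at 0(b): 3
  start at 1(c): 3
sum over floor = 6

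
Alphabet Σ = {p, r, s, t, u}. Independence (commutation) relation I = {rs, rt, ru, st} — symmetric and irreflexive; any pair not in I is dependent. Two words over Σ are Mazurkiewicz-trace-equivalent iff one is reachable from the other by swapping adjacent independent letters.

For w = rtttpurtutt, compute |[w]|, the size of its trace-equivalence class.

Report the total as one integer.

24

0(r) covers ∅
1(t) covers ∅
2(t) covers 1:t
3(t) covers 2:t
4(p) covers 0:r, 3:t
5(u) covers 4:p
6(r) covers 4:p
7(t) covers 5:u
8(u) covers 7:t
9(t) covers 8:u
10(t) covers 9:t
floor of heap: 0:r, 1:t
completions by unplaced set U, small U first (add the entries for U minus each lowest piece of U):
  |U|=1: {6}:1  {10}:1
  |U|=2: {6,10}:2  {9,10}:1
  |U|=3: {6,9,10}:3  {8,9,10}:1
  |U|=4: {6,8,9,10}:4  {7,8,9,10}:1
  |U|=5: {5,7,8,9,10}:1  {6,7,8,9,10}:5
  |U|=6: {5,6,7,8,9,10}:6
  |U|=7: {4,5,6,7,8,9,10}:6
  |U|=8: {0,4,5,6,7,8,9,10}:6  {3,4,5,6,7,8,9,10}:6
  |U|=9: {0,3,4,5,6,7,8,9,10}:12  {2,3,4,5,6,7,8,9,10}:6
  start at 0(r): 6
  start at 1(t): 18
sum over floor = 24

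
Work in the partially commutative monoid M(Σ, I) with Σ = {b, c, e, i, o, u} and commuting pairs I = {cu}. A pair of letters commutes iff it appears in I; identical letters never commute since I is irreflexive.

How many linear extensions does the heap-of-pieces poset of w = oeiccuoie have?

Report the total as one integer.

3

piece 0:o — minimal
piece 1:e rests on {0:o}
piece 2:i rests on {1:e}
piece 3:c rests on {2:i}
piece 4:c rests on {3:c}
piece 5:u rests on {2:i}
piece 6:o rests on {4:c, 5:u}
piece 7:i rests on {6:o}
piece 8:e rests on {7:i}
minimal pieces: {0:o}
ways to finish when only these pieces remain (= sum over removing one remaining piece with nothing left below it):
  1 left: {8}→1
  2 left: {7,8}→1
  3 left: {6,7,8}→1
  4 left: {4,6,7,8}→1  {5,6,7,8}→1
  5 left: {3,4,6,7,8}→1  {4,5,6,7,8}→2
  6 left: {3,4,5,6,7,8}→3
  7 left: {2,3,4,5,6,7,8}→3
  placing 0:o first → 3 extensions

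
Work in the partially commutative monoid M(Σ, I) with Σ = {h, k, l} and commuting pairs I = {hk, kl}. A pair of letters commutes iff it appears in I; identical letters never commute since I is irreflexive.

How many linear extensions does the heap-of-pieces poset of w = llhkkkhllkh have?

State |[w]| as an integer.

drop 0:l onto floor
drop 1:l onto {0:l}
drop 2:h onto {1:l}
drop 3:k onto floor
drop 4:k onto {3:k}
drop 5:k onto {4:k}
drop 6:h onto {2:h}
drop 7:l onto {6:h}
drop 8:l onto {7:l}
drop 9:k onto {5:k}
drop 10:h onto {8:l}
ground layer = {0:l, 3:k}
drop-orders for the pieces not yet dropped (sum over which currently-grounded one goes next):
  1 to go: {9} 1  {10} 1
  2 to go: {5,9} 1  {8,10} 1  {9,10} 2
  3 to go: {4,5,9} 1  {5,9,10} 3  {7,8,10} 1  {8,9,10} 3
  4 to go: {3,4,5,9} 1  {4,5,9,10} 4  {5,8,9,10} 6  {6,7,8,10} 1  {7,8,9,10} 4
  5 to go: {2,6,7,8,10} 1  {3,4,5,9,10} 5  {4,5,8,9,10} 10  {5,7,8,9,10} 10  {6,7,8,9,10} 5
  6 to go: {1,2,6,7,8,10} 1  {2,6,7,8,9,10} 6  {3,4,5,8,9,10} 15  {4,5,7,8,9,10} 20  {5,6,7,8,9,10} 15
  7 to go: {0,1,2,6,7,8,10} 1  {1,2,6,7,8,9,10} 7  {2,5,6,7,8,9,10} 21  {3,4,5,7,8,9,10} 35  {4,5,6,7,8,9,10} 35
  8 to go: {0,1,2,6,7,8,9,10} 8  {1,2,5,6,7,8,9,10} 28  {2,4,5,6,7,8,9,10} 56  {3,4,5,6,7,8,9,10} 70
  9 to go: {0,1,2,5,6,7,8,9,10} 36  {1,2,4,5,6,7,8,9,10} 84  {2,3,4,5,6,7,8,9,10} 126
  if 0:l drops first: 210 orders
  if 3:k drops first: 120 orders
heap linearizations: 330

330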